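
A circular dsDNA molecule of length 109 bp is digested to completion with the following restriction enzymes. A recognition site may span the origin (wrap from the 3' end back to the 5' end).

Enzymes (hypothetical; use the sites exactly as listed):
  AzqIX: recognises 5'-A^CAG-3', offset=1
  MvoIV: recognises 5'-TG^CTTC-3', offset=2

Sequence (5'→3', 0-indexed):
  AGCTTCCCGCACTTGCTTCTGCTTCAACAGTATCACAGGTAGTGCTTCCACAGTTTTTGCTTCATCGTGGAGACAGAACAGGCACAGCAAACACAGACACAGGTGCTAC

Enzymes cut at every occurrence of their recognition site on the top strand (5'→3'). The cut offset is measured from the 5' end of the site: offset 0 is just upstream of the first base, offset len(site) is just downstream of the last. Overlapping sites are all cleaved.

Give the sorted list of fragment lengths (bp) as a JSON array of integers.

Site scan:
  AzqIX ACAG/1: at [26, 34, 49, 72, 77, 83, 92, 98, 107] ⇒ [27, 35, 50, 73, 78, 84, 93, 99, 108]
  MvoIV TGCTTC/2: at [13, 19, 42, 57] ⇒ [15, 21, 44, 59]

All cut coordinates (distinct, sorted): [15, 21, 27, 35, 44, 50, 59, 73, 78, 84, 93, 99, 108]

Fragment lengths:
  15→21: 6 bp
  21→27: 6 bp
  27→35: 8 bp
  35→44: 9 bp
  44→50: 6 bp
  50→59: 9 bp
  59→73: 14 bp
  73→78: 5 bp
  78→84: 6 bp
  84→93: 9 bp
  93→99: 6 bp
  99→108: 9 bp
  108→15 (wrap): 109-108+15 = 16 bp

[5,6,6,6,6,6,8,9,9,9,9,14,16]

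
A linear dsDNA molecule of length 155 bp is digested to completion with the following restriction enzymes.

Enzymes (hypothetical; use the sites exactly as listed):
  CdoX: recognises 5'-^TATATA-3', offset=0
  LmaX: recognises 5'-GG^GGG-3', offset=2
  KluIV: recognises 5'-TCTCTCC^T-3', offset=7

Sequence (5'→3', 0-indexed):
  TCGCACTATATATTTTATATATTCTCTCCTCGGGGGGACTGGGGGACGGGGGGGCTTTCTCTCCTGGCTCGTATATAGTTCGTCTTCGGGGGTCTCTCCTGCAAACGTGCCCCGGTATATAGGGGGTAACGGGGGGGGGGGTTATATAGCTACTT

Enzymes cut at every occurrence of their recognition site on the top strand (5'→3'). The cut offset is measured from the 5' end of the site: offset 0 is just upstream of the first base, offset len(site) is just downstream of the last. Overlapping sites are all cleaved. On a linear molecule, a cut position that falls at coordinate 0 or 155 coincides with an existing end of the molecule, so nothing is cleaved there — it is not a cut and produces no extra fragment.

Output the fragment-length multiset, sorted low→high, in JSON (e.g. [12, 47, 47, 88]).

[1,1,1,1,1,1,1,1,1,4,4,6,7,7,8,8,9,9,10,13,13,14,16,18]

Site scan:
  CdoX (TATATA, off=0): starts [6, 15, 71, 115, 142] → cuts [6, 15, 71, 115, 142]
  LmaX (GGGGG, off=2): starts [31, 32, 40, 47, 48, 49, 87, 121, 130, 131, 132, 133, 134, 135, 136] → cuts [33, 34, 42, 49, 50, 51, 89, 123, 132, 133, 134, 135, 136, 137, 138]
  KluIV (TCTCTCCT, off=7): starts [22, 57, 92] → cuts [29, 64, 99]

Pooled cuts: [6, 15, 29, 33, 34, 42, 49, 50, 51, 64, 71, 89, 99, 115, 123, 132, 133, 134, 135, 136, 137, 138, 142]

Fragments:
  [0,6): 6 bp
  [6,15): 9 bp
  [15,29): 14 bp
  [29,33): 4 bp
  [33,34): 1 bp
  [34,42): 8 bp
  [42,49): 7 bp
  [49,50): 1 bp
  [50,51): 1 bp
  [51,64): 13 bp
  [64,71): 7 bp
  [71,89): 18 bp
  [89,99): 10 bp
  [99,115): 16 bp
  [115,123): 8 bp
  [123,132): 9 bp
  [132,133): 1 bp
  [133,134): 1 bp
  [134,135): 1 bp
  [135,136): 1 bp
  [136,137): 1 bp
  [137,138): 1 bp
  [138,142): 4 bp
  [142,155): 13 bp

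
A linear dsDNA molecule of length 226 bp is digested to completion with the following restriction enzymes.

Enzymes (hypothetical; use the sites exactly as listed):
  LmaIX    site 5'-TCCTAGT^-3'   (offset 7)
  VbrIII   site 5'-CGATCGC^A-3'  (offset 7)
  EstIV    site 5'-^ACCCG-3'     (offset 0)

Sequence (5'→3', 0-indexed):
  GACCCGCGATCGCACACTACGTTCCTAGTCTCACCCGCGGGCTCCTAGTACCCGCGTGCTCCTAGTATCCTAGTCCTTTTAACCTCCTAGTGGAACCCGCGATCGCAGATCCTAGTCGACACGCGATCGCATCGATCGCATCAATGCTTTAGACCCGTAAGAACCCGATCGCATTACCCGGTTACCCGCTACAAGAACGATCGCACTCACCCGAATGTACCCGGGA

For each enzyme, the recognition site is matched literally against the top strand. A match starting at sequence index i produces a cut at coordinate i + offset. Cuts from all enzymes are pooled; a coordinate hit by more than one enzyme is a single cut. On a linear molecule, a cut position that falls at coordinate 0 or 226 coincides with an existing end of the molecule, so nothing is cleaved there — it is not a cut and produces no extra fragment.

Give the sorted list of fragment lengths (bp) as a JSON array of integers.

Site scan:
  LmaIX (TCCTAGT, off=7): starts [22, 42, 59, 67, 84, 109] → cuts [29, 49, 66, 74, 91, 116]
  VbrIII (CGATCGCA, off=7): starts [6, 99, 123, 132, 165, 197] → cuts [13, 106, 130, 139, 172, 204]
  EstIV (ACCCG, off=0): starts [1, 32, 49, 94, 152, 162, 175, 183, 208, 218] → cuts [1, 32, 49, 94, 152, 162, 175, 183, 208, 218]

Pooled cuts: [1, 13, 29, 32, 49, 66, 74, 91, 94, 106, 116, 130, 139, 152, 162, 172, 175, 183, 204, 208, 218]

Fragment lengths:
  [0,1): 1 bp
  [1,13): 12 bp
  [13,29): 16 bp
  [29,32): 3 bp
  [32,49): 17 bp
  [49,66): 17 bp
  [66,74): 8 bp
  [74,91): 17 bp
  [91,94): 3 bp
  [94,106): 12 bp
  [106,116): 10 bp
  [116,130): 14 bp
  [130,139): 9 bp
  [139,152): 13 bp
  [152,162): 10 bp
  [162,172): 10 bp
  [172,175): 3 bp
  [175,183): 8 bp
  [183,204): 21 bp
  [204,208): 4 bp
  [208,218): 10 bp
  [218,226): 8 bp

[1,3,3,3,4,8,8,8,9,10,10,10,10,12,12,13,14,16,17,17,17,21]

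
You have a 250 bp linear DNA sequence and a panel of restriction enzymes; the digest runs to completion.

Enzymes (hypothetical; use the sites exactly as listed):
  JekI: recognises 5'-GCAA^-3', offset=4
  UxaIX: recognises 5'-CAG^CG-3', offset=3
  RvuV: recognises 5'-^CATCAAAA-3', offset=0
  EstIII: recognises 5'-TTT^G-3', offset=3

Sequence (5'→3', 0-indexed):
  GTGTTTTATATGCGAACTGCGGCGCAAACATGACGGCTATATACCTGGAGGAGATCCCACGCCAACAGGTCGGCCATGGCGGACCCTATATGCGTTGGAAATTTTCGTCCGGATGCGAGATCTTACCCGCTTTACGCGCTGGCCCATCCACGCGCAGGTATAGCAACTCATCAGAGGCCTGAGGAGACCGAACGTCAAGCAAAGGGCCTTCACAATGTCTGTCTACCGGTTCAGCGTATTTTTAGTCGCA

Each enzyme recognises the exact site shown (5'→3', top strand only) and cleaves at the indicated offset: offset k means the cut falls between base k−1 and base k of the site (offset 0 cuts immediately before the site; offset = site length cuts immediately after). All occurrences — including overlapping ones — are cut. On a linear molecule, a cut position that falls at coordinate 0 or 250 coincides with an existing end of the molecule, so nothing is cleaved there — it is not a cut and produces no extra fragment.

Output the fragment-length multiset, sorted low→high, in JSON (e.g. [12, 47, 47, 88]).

[16,27,32,36,139]

Site scan:
  JekI GCAA/4: at [23, 162, 198] ⇒ [27, 166, 202]
  UxaIX CAGCG/3: at [231] ⇒ [234]
  RvuV (CATCAAAA, off=0): no sites
  EstIII (TTTG, off=3): no sites

Pooled cuts: [27, 166, 202, 234]

Fragment lengths:
  [0,27): 27 bp
  [27,166): 139 bp
  [166,202): 36 bp
  [202,234): 32 bp
  [234,250): 16 bp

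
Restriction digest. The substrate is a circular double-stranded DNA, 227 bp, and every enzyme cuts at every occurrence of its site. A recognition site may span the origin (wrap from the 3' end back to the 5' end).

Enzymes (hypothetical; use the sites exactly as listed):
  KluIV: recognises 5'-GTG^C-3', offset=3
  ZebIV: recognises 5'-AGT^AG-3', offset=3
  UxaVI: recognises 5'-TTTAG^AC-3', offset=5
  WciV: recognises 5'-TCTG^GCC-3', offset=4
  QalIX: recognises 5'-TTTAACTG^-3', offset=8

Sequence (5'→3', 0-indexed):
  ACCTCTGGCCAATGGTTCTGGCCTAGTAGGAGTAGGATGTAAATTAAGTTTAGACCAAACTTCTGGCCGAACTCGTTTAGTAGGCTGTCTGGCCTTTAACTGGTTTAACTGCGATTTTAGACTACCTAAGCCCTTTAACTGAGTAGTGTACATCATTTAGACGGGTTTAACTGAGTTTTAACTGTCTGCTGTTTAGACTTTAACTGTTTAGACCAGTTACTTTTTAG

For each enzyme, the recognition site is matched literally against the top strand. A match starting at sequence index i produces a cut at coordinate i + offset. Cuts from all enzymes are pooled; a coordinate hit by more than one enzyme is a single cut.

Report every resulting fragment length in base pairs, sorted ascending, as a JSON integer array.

Per-enzyme occurrences:
  KluIV (GTGC, off=3): no sites
  ZebIV (AGTAG, off=3): starts [24, 30, 78, 141] → cuts [27, 33, 81, 144]
  UxaVI (TTTAGAC, off=5): starts [48, 115, 155, 191, 206, 222] → cuts [0, 53, 120, 160, 196, 211]
  WciV (TCTGGCC, off=4): starts [3, 16, 61, 87] → cuts [7, 20, 65, 91]
  QalIX (TTTAACTG, off=8): starts [94, 103, 133, 165, 176, 198] → cuts [102, 111, 141, 173, 184, 206]

All cut coordinates (distinct, sorted): [0, 7, 20, 27, 33, 53, 65, 81, 91, 102, 111, 120, 141, 144, 160, 173, 184, 196, 206, 211]

Fragment lengths:
  0→7: 7 bp
  7→20: 13 bp
  20→27: 7 bp
  27→33: 6 bp
  33→53: 20 bp
  53→65: 12 bp
  65→81: 16 bp
  81→91: 10 bp
  91→102: 11 bp
  102→111: 9 bp
  111→120: 9 bp
  120→141: 21 bp
  141→144: 3 bp
  144→160: 16 bp
  160→173: 13 bp
  173→184: 11 bp
  184→196: 12 bp
  196→206: 10 bp
  206→211: 5 bp
  211→0 (wrap): 227-211+0 = 16 bp

[3,5,6,7,7,9,9,10,10,11,11,12,12,13,13,16,16,16,20,21]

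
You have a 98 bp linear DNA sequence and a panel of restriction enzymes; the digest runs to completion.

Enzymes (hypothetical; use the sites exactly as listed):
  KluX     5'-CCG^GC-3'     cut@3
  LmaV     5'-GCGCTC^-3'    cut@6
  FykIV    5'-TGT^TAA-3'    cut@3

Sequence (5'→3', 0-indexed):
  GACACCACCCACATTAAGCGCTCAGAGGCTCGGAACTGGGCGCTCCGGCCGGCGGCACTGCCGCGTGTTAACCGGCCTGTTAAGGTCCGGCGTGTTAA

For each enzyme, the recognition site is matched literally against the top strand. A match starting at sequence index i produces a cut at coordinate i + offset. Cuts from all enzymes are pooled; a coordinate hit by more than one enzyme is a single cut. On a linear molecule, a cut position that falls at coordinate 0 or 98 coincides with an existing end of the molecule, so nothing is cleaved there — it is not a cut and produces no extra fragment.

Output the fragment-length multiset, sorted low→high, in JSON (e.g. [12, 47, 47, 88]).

[2,3,4,6,6,6,9,17,22,23]

Scan for sites:
  KluX CCGGC/3: at [44, 48, 71, 86] ⇒ [47, 51, 74, 89]
  LmaV GCGCTC/6: at [17, 39] ⇒ [23, 45]
  FykIV TGTTAA/3: at [65, 77, 92] ⇒ [68, 80, 95]

Pooled cuts: [23, 45, 47, 51, 68, 74, 80, 89, 95]

Fragment lengths:
  [0,23): 23 bp
  [23,45): 22 bp
  [45,47): 2 bp
  [47,51): 4 bp
  [51,68): 17 bp
  [68,74): 6 bp
  [74,80): 6 bp
  [80,89): 9 bp
  [89,95): 6 bp
  [95,98): 3 bp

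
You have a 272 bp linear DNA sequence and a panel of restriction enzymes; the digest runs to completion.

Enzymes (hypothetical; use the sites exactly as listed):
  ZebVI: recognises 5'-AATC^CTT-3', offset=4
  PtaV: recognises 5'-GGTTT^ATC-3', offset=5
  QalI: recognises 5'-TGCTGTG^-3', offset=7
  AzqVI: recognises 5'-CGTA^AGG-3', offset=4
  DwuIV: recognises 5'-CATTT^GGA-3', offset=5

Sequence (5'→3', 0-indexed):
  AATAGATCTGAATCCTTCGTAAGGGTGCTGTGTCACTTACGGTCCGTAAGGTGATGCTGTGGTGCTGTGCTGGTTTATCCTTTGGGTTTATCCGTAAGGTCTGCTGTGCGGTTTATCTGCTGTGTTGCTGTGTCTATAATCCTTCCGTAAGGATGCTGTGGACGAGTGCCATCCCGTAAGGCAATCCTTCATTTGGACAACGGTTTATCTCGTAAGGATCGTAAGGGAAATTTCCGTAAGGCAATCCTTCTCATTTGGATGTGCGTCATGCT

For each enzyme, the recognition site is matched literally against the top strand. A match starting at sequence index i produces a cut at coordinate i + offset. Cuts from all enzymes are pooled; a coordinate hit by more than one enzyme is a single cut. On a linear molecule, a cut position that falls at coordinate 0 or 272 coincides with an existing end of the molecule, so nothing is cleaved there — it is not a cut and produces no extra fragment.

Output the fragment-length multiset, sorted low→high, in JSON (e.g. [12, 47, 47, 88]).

Per-enzyme occurrences:
  ZebVI AATCCTT/4: at [10, 137, 182, 242] ⇒ [14, 141, 186, 246]
  PtaV GGTTTATC/5: at [71, 84, 109, 201] ⇒ [76, 89, 114, 206]
  QalI TGCTGTG/7: at [25, 54, 62, 101, 117, 125, 153] ⇒ [32, 61, 69, 108, 124, 132, 160]
  AzqVI CGTAAGG/4: at [17, 44, 92, 145, 174, 210, 219, 234] ⇒ [21, 48, 96, 149, 178, 214, 223, 238]
  DwuIV CATTTGGA/5: at [189, 251] ⇒ [194, 256]

All cut coordinates (distinct, sorted): [14, 21, 32, 48, 61, 69, 76, 89, 96, 108, 114, 124, 132, 141, 149, 160, 178, 186, 194, 206, 214, 223, 238, 246, 256]

Fragments:
  [0,14): 14 bp
  [14,21): 7 bp
  [21,32): 11 bp
  [32,48): 16 bp
  [48,61): 13 bp
  [61,69): 8 bp
  [69,76): 7 bp
  [76,89): 13 bp
  [89,96): 7 bp
  [96,108): 12 bp
  [108,114): 6 bp
  [114,124): 10 bp
  [124,132): 8 bp
  [132,141): 9 bp
  [141,149): 8 bp
  [149,160): 11 bp
  [160,178): 18 bp
  [178,186): 8 bp
  [186,194): 8 bp
  [194,206): 12 bp
  [206,214): 8 bp
  [214,223): 9 bp
  [223,238): 15 bp
  [238,246): 8 bp
  [246,256): 10 bp
  [256,272): 16 bp

[6,7,7,7,8,8,8,8,8,8,8,9,9,10,10,11,11,12,12,13,13,14,15,16,16,18]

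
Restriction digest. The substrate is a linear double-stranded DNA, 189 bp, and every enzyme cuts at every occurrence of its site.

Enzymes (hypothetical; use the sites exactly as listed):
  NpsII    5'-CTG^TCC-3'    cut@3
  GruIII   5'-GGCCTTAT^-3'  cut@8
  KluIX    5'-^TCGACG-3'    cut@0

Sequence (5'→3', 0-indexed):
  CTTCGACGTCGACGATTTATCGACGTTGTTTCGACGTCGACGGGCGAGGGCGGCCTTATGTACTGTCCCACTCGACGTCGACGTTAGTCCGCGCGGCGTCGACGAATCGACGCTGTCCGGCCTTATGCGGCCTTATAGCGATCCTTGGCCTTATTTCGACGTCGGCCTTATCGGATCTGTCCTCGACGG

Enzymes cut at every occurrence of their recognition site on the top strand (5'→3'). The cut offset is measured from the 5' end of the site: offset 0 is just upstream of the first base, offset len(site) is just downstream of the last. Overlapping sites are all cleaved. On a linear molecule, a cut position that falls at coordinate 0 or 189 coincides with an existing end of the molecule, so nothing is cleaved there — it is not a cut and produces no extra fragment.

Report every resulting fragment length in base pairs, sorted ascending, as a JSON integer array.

Scan for sites:
  NpsII (CTGTCC, off=3): starts [62, 112, 176] → cuts [65, 115, 179]
  GruIII (GGCCTTAT, off=8): starts [51, 118, 128, 146, 163] → cuts [59, 126, 136, 154, 171]
  KluIX (TCGACG, off=0): starts [2, 8, 19, 30, 36, 71, 77, 98, 106, 155, 182] → cuts [2, 8, 19, 30, 36, 71, 77, 98, 106, 155, 182]

Pooled cuts: [2, 8, 19, 30, 36, 59, 65, 71, 77, 98, 106, 115, 126, 136, 154, 155, 171, 179, 182]

Fragments:
  [0,2): 2 bp
  [2,8): 6 bp
  [8,19): 11 bp
  [19,30): 11 bp
  [30,36): 6 bp
  [36,59): 23 bp
  [59,65): 6 bp
  [65,71): 6 bp
  [71,77): 6 bp
  [77,98): 21 bp
  [98,106): 8 bp
  [106,115): 9 bp
  [115,126): 11 bp
  [126,136): 10 bp
  [136,154): 18 bp
  [154,155): 1 bp
  [155,171): 16 bp
  [171,179): 8 bp
  [179,182): 3 bp
  [182,189): 7 bp

[1,2,3,6,6,6,6,6,7,8,8,9,10,11,11,11,16,18,21,23]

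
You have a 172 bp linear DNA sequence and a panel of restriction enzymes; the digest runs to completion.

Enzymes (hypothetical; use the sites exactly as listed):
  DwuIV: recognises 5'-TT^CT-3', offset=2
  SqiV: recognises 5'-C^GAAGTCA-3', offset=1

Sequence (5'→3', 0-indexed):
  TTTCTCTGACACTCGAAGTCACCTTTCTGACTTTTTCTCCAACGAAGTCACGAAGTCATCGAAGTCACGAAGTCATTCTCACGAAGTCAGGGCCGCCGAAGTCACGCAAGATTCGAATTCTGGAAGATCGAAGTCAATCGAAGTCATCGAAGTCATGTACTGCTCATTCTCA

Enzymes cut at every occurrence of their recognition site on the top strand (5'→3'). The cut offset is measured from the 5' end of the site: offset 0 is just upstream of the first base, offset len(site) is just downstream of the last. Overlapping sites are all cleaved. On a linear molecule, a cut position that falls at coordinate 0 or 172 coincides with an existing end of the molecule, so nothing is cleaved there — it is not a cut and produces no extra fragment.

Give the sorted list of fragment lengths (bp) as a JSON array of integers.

[3,4,5,7,8,8,9,9,9,10,10,10,11,12,15,20,22]

Scan for sites:
  DwuIV (TTCT, off=2): starts [1, 24, 34, 75, 117, 166] → cuts [3, 26, 36, 77, 119, 168]
  SqiV (CGAAGTCA, off=1): starts [13, 42, 50, 59, 67, 81, 96, 128, 138, 147] → cuts [14, 43, 51, 60, 68, 82, 97, 129, 139, 148]

Pooled cuts: [3, 14, 26, 36, 43, 51, 60, 68, 77, 82, 97, 119, 129, 139, 148, 168]

Fragment lengths:
  [0,3): 3 bp
  [3,14): 11 bp
  [14,26): 12 bp
  [26,36): 10 bp
  [36,43): 7 bp
  [43,51): 8 bp
  [51,60): 9 bp
  [60,68): 8 bp
  [68,77): 9 bp
  [77,82): 5 bp
  [82,97): 15 bp
  [97,119): 22 bp
  [119,129): 10 bp
  [129,139): 10 bp
  [139,148): 9 bp
  [148,168): 20 bp
  [168,172): 4 bp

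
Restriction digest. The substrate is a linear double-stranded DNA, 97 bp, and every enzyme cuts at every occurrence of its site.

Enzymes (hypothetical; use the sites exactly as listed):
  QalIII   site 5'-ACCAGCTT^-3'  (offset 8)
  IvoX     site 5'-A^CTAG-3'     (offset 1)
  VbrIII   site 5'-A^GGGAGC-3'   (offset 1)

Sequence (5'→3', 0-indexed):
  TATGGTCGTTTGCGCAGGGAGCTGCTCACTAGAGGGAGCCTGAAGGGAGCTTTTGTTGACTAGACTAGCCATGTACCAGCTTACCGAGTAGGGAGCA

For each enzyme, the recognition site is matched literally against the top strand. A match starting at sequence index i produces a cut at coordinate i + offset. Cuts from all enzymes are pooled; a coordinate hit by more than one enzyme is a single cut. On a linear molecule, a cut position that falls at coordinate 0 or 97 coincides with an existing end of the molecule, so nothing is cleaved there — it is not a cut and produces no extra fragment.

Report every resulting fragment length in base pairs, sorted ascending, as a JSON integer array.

[5,5,7,8,11,12,15,16,18]

Per-enzyme occurrences:
  QalIII ACCAGCTT/8: at [74] ⇒ [82]
  IvoX ACTAG/1: at [27, 58, 63] ⇒ [28, 59, 64]
  VbrIII AGGGAGC/1: at [15, 32, 43, 89] ⇒ [16, 33, 44, 90]

All cut coordinates (distinct, sorted): [16, 28, 33, 44, 59, 64, 82, 90]

Fragments:
  [0,16): 16 bp
  [16,28): 12 bp
  [28,33): 5 bp
  [33,44): 11 bp
  [44,59): 15 bp
  [59,64): 5 bp
  [64,82): 18 bp
  [82,90): 8 bp
  [90,97): 7 bp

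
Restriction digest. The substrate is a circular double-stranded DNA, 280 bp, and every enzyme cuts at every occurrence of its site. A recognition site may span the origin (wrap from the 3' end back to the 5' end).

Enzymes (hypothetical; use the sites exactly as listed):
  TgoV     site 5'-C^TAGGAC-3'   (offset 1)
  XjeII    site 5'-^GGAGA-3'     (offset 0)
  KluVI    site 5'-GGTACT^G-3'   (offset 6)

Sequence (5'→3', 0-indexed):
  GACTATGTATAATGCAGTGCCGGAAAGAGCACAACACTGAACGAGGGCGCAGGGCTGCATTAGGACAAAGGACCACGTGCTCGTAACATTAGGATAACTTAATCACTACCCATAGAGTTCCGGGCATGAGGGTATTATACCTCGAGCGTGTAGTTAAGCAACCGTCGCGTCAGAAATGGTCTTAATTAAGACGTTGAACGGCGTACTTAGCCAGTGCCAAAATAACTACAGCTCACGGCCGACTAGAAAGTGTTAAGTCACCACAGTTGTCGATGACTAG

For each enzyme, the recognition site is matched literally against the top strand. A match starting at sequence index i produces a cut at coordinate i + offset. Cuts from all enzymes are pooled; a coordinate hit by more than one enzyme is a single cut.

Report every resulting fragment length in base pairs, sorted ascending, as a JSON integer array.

[280]

Scan for sites:
  TgoV (CTAGGAC, off=1): starts [276] → cuts [277]
  XjeII (GGAGA, off=0): no sites
  KluVI (GGTACTG, off=6): no sites

Pooled cuts: [277]

Fragments:
  277→277 (wrap): 280-277+277 = 280 bp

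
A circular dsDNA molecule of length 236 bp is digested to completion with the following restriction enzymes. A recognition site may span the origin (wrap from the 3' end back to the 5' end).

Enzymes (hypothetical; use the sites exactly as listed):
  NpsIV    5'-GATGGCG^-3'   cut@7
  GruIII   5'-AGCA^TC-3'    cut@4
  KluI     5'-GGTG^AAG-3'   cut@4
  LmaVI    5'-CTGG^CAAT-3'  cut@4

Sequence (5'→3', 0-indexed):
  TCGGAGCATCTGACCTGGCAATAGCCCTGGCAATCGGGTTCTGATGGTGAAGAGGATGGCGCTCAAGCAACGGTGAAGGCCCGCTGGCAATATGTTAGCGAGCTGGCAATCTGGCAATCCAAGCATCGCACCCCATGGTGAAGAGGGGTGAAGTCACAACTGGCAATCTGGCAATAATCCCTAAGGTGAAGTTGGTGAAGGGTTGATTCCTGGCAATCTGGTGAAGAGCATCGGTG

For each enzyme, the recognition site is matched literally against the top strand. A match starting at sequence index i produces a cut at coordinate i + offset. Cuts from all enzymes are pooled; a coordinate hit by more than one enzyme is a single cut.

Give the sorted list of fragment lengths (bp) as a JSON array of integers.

Per-enzyme occurrences:
  NpsIV (GATGGCG, off=7): starts [54] → cuts [61]
  GruIII (AGCATC, off=4): starts [4, 121, 226] → cuts [8, 125, 230]
  KluI (GGTGAAG, off=4): starts [45, 71, 136, 146, 184, 193, 219] → cuts [49, 75, 140, 150, 188, 197, 223]
  LmaVI (CTGGCAAT, off=4): starts [14, 26, 83, 102, 110, 159, 167, 209] → cuts [18, 30, 87, 106, 114, 163, 171, 213]

Pooled cuts: [8, 18, 30, 49, 61, 75, 87, 106, 114, 125, 140, 150, 163, 171, 188, 197, 213, 223, 230]

Fragment lengths:
  8→18: 10 bp
  18→30: 12 bp
  30→49: 19 bp
  49→61: 12 bp
  61→75: 14 bp
  75→87: 12 bp
  87→106: 19 bp
  106→114: 8 bp
  114→125: 11 bp
  125→140: 15 bp
  140→150: 10 bp
  150→163: 13 bp
  163→171: 8 bp
  171→188: 17 bp
  188→197: 9 bp
  197→213: 16 bp
  213→223: 10 bp
  223→230: 7 bp
  230→8 (wrap): 236-230+8 = 14 bp

[7,8,8,9,10,10,10,11,12,12,12,13,14,14,15,16,17,19,19]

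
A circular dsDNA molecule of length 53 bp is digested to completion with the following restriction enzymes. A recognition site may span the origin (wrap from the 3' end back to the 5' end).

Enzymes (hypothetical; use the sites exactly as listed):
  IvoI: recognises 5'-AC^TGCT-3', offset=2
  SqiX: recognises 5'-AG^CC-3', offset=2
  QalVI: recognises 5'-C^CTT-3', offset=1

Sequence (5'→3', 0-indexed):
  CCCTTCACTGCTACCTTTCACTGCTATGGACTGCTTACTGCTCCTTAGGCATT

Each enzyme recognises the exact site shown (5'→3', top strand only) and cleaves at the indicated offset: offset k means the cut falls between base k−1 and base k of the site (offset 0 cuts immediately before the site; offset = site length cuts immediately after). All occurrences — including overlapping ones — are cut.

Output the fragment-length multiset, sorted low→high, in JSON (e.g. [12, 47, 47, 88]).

[5,6,6,7,7,10,12]

Site scan:
  IvoI ACTGCT/2: at [6, 19, 29, 36] ⇒ [8, 21, 31, 38]
  SqiX (AGCC, off=2): no sites
  QalVI CCTT/1: at [1, 13, 42] ⇒ [2, 14, 43]

All cut coordinates (distinct, sorted): [2, 8, 14, 21, 31, 38, 43]

Fragments:
  2→8: 6 bp
  8→14: 6 bp
  14→21: 7 bp
  21→31: 10 bp
  31→38: 7 bp
  38→43: 5 bp
  43→2 (wrap): 53-43+2 = 12 bp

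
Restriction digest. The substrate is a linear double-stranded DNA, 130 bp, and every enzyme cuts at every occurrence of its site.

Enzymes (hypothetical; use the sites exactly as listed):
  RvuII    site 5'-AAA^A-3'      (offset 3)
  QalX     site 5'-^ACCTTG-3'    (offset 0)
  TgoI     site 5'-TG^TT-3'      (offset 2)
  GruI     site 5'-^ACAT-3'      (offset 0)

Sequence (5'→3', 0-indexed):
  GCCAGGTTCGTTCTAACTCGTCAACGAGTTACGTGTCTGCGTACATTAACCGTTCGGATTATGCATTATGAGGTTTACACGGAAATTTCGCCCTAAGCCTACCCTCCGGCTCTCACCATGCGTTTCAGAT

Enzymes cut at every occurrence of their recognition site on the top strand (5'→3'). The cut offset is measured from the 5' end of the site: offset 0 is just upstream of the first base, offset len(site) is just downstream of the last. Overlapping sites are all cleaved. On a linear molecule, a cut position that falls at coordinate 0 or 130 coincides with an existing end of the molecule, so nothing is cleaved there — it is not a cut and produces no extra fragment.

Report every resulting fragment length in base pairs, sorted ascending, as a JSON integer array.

Scan for sites:
  RvuII (AAAA, off=3): no sites
  QalX (ACCTTG, off=0): no sites
  TgoI (TGTT, off=2): no sites
  GruI (ACAT, off=0): starts [42] → cuts [42]

Pooled cuts: [42]

Fragment lengths:
  [0,42): 42 bp
  [42,130): 88 bp

[42,88]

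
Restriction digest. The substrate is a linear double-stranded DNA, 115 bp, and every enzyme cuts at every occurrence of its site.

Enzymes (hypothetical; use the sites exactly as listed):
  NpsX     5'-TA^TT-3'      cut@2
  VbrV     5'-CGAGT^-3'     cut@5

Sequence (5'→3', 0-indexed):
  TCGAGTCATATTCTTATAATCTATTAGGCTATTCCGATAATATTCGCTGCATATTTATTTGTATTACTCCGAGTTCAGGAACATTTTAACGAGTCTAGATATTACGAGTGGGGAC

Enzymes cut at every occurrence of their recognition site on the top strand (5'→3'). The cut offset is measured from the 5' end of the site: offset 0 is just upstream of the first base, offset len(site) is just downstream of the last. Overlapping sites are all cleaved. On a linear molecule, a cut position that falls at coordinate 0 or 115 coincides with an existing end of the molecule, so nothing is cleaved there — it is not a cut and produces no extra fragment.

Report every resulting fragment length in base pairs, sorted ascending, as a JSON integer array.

Scan for sites:
  NpsX (TATT, off=2): starts [8, 21, 29, 40, 51, 55, 61, 99] → cuts [10, 23, 31, 42, 53, 57, 63, 101]
  VbrV (CGAGT, off=5): starts [1, 69, 89, 104] → cuts [6, 74, 94, 109]

All cut coordinates (distinct, sorted): [6, 10, 23, 31, 42, 53, 57, 63, 74, 94, 101, 109]

Fragments:
  [0,6): 6 bp
  [6,10): 4 bp
  [10,23): 13 bp
  [23,31): 8 bp
  [31,42): 11 bp
  [42,53): 11 bp
  [53,57): 4 bp
  [57,63): 6 bp
  [63,74): 11 bp
  [74,94): 20 bp
  [94,101): 7 bp
  [101,109): 8 bp
  [109,115): 6 bp

[4,4,6,6,6,7,8,8,11,11,11,13,20]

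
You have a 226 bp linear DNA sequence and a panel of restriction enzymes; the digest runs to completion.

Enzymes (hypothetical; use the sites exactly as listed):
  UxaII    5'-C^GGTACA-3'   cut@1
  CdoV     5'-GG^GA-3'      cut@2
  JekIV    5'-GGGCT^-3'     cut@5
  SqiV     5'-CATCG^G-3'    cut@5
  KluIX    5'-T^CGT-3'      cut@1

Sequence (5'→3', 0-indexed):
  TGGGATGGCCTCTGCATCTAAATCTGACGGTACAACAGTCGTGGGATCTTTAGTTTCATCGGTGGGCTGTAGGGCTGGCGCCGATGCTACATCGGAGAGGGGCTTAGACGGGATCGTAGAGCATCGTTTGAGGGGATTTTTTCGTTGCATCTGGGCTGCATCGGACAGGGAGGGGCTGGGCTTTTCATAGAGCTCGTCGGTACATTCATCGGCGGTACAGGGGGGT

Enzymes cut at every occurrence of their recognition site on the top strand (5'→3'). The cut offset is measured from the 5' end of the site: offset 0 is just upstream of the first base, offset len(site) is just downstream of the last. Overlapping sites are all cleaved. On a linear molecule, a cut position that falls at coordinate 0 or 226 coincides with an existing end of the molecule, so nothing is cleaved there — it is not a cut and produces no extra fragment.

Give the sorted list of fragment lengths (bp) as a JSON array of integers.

[2,3,3,4,5,5,6,6,7,7,8,8,8,10,10,10,11,12,13,13,15,17,18,25]

Per-enzyme occurrences:
  UxaII CGGTACA/1: at [27, 197, 212] ⇒ [28, 198, 213]
  CdoV GGGA/2: at [1, 42, 109, 132, 167] ⇒ [3, 44, 111, 134, 169]
  JekIV GGGCT/5: at [63, 71, 99, 152, 172, 177] ⇒ [68, 76, 104, 157, 177, 182]
  SqiV CATCGG/5: at [56, 89, 158, 206] ⇒ [61, 94, 163, 211]
  KluIX TCGT/1: at [38, 113, 123, 141, 193] ⇒ [39, 114, 124, 142, 194]

Pooled cuts: [3, 28, 39, 44, 61, 68, 76, 94, 104, 111, 114, 124, 134, 142, 157, 163, 169, 177, 182, 194, 198, 211, 213]

Fragment lengths:
  [0,3): 3 bp
  [3,28): 25 bp
  [28,39): 11 bp
  [39,44): 5 bp
  [44,61): 17 bp
  [61,68): 7 bp
  [68,76): 8 bp
  [76,94): 18 bp
  [94,104): 10 bp
  [104,111): 7 bp
  [111,114): 3 bp
  [114,124): 10 bp
  [124,134): 10 bp
  [134,142): 8 bp
  [142,157): 15 bp
  [157,163): 6 bp
  [163,169): 6 bp
  [169,177): 8 bp
  [177,182): 5 bp
  [182,194): 12 bp
  [194,198): 4 bp
  [198,211): 13 bp
  [211,213): 2 bp
  [213,226): 13 bp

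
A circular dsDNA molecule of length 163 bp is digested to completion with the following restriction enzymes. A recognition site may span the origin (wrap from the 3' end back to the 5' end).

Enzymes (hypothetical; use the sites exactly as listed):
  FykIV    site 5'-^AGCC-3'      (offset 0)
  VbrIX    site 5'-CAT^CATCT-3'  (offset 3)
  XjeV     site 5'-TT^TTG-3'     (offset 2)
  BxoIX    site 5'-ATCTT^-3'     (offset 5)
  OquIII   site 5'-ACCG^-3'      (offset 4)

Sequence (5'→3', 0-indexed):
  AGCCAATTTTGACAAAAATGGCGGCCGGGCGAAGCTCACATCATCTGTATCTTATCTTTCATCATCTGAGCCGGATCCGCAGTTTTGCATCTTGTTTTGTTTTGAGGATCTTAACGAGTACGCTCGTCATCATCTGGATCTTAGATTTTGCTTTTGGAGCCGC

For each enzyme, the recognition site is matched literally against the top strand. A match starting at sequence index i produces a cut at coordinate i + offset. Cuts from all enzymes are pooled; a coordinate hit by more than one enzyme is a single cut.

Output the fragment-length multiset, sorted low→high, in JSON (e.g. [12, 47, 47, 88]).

[3,4,4,5,5,5,6,6,6,8,9,11,12,12,16,18,33]

Site scan:
  FykIV AGCC/0: at [0, 68, 157] ⇒ [0, 68, 157]
  VbrIX CATCATCT/3: at [38, 59, 127] ⇒ [41, 62, 130]
  XjeV TTTTG/2: at [6, 82, 94, 99, 145, 151] ⇒ [8, 84, 96, 101, 147, 153]
  BxoIX ATCTT/5: at [48, 53, 88, 107, 137] ⇒ [53, 58, 93, 112, 142]
  OquIII (ACCG, off=4): no sites

Pooled cuts: [0, 8, 41, 53, 58, 62, 68, 84, 93, 96, 101, 112, 130, 142, 147, 153, 157]

Fragment lengths:
  0→8: 8 bp
  8→41: 33 bp
  41→53: 12 bp
  53→58: 5 bp
  58→62: 4 bp
  62→68: 6 bp
  68→84: 16 bp
  84→93: 9 bp
  93→96: 3 bp
  96→101: 5 bp
  101→112: 11 bp
  112→130: 18 bp
  130→142: 12 bp
  142→147: 5 bp
  147→153: 6 bp
  153→157: 4 bp
  157→0 (wrap): 163-157+0 = 6 bp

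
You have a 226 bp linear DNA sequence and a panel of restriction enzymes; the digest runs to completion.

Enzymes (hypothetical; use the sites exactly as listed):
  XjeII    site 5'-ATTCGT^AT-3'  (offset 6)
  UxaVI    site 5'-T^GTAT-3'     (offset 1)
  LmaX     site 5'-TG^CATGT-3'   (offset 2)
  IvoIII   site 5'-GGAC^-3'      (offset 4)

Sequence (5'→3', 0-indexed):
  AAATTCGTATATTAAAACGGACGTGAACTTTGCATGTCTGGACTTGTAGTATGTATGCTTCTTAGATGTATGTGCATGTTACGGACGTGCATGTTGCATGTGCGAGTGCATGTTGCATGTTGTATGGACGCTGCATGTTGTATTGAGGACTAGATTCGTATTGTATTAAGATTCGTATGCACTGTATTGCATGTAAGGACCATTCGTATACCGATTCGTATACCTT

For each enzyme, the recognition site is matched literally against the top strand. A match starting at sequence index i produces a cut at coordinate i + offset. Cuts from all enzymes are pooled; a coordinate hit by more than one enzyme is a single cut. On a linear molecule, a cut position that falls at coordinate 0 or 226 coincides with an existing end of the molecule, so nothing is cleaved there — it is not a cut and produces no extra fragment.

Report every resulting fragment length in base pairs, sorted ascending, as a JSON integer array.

Scan for sites:
  XjeII ATTCGTAT/6: at [2, 153, 170, 201, 213] ⇒ [8, 159, 176, 207, 219]
  UxaVI TGTAT/1: at [51, 66, 120, 138, 161, 182] ⇒ [52, 67, 121, 139, 162, 183]
  LmaX TGCATGT/2: at [30, 72, 87, 94, 106, 113, 131, 187] ⇒ [32, 74, 89, 96, 108, 115, 133, 189]
  IvoIII GGAC/4: at [18, 39, 82, 125, 146, 196] ⇒ [22, 43, 86, 129, 150, 200]

All cut coordinates (distinct, sorted): [8, 22, 32, 43, 52, 67, 74, 86, 89, 96, 108, 115, 121, 129, 133, 139, 150, 159, 162, 176, 183, 189, 200, 207, 219]

Fragments:
  [0,8): 8 bp
  [8,22): 14 bp
  [22,32): 10 bp
  [32,43): 11 bp
  [43,52): 9 bp
  [52,67): 15 bp
  [67,74): 7 bp
  [74,86): 12 bp
  [86,89): 3 bp
  [89,96): 7 bp
  [96,108): 12 bp
  [108,115): 7 bp
  [115,121): 6 bp
  [121,129): 8 bp
  [129,133): 4 bp
  [133,139): 6 bp
  [139,150): 11 bp
  [150,159): 9 bp
  [159,162): 3 bp
  [162,176): 14 bp
  [176,183): 7 bp
  [183,189): 6 bp
  [189,200): 11 bp
  [200,207): 7 bp
  [207,219): 12 bp
  [219,226): 7 bp

[3,3,4,6,6,6,7,7,7,7,7,7,8,8,9,9,10,11,11,11,12,12,12,14,14,15]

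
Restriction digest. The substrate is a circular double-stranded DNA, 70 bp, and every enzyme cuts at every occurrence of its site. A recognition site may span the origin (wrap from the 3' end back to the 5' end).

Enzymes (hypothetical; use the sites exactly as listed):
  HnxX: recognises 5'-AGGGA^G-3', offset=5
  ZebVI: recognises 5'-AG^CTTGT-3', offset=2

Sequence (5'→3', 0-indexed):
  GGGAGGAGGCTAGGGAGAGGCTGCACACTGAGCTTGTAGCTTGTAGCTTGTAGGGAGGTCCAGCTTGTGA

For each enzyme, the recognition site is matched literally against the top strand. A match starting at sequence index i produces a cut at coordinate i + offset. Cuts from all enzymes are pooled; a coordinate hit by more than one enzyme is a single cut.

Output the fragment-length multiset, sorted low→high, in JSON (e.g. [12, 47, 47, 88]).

Per-enzyme occurrences:
  HnxX AGGGAG/5: at [11, 51, 69] ⇒ [4, 16, 56]
  ZebVI AGCTTGT/2: at [30, 37, 44, 61] ⇒ [32, 39, 46, 63]

All cut coordinates (distinct, sorted): [4, 16, 32, 39, 46, 56, 63]

Fragments:
  4→16: 12 bp
  16→32: 16 bp
  32→39: 7 bp
  39→46: 7 bp
  46→56: 10 bp
  56→63: 7 bp
  63→4 (wrap): 70-63+4 = 11 bp

[7,7,7,10,11,12,16]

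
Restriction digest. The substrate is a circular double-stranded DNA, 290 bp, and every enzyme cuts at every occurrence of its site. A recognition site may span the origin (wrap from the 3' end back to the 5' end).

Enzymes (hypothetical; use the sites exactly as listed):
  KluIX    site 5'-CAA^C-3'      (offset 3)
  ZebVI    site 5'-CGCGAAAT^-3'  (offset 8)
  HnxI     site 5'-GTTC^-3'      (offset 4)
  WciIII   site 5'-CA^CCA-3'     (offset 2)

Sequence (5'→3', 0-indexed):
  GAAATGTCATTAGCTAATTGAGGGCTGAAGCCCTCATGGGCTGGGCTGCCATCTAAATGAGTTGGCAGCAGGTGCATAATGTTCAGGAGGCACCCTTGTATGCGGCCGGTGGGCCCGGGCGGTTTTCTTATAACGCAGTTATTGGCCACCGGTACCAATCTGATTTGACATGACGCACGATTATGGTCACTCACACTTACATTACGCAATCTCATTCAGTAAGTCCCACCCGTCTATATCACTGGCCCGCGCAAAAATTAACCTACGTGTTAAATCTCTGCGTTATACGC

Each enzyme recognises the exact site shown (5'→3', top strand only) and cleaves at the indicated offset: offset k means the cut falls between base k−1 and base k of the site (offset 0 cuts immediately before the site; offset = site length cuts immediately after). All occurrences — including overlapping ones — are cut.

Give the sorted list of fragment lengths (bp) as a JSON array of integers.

[79,211]

Scan for sites:
  KluIX (CAAC, off=3): no sites
  ZebVI CGCGAAAT/8: at [287] ⇒ [5]
  HnxI GTTC/4: at [80] ⇒ [84]
  WciIII (CACCA, off=2): no sites

All cut coordinates (distinct, sorted): [5, 84]

Fragments:
  5→84: 79 bp
  84→5 (wrap): 290-84+5 = 211 bp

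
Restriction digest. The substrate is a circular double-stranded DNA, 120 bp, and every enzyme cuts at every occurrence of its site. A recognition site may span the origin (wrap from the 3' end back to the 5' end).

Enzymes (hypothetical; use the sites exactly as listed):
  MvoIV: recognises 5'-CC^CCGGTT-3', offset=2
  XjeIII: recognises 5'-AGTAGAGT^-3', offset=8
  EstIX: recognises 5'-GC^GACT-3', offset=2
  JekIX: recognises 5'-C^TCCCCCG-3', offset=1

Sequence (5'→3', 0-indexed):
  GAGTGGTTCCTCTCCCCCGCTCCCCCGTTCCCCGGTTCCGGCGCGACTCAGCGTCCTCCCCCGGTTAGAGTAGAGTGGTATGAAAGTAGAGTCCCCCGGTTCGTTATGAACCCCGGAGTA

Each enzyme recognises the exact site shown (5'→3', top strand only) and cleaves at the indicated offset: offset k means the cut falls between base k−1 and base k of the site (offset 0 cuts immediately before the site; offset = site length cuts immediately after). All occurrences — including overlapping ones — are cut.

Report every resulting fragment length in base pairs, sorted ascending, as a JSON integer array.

[3,4,8,8,11,12,13,16,16,29]

Site scan:
  MvoIV CCCCGGTT/2: at [29, 58, 93] ⇒ [31, 60, 95]
  XjeIII AGTAGAGT/8: at [68, 84, 116] ⇒ [4, 76, 92]
  EstIX GCGACT/2: at [42] ⇒ [44]
  JekIX CTCCCCCG/1: at [11, 19, 55] ⇒ [12, 20, 56]

All cut coordinates (distinct, sorted): [4, 12, 20, 31, 44, 56, 60, 76, 92, 95]

Fragment lengths:
  4→12: 8 bp
  12→20: 8 bp
  20→31: 11 bp
  31→44: 13 bp
  44→56: 12 bp
  56→60: 4 bp
  60→76: 16 bp
  76→92: 16 bp
  92→95: 3 bp
  95→4 (wrap): 120-95+4 = 29 bp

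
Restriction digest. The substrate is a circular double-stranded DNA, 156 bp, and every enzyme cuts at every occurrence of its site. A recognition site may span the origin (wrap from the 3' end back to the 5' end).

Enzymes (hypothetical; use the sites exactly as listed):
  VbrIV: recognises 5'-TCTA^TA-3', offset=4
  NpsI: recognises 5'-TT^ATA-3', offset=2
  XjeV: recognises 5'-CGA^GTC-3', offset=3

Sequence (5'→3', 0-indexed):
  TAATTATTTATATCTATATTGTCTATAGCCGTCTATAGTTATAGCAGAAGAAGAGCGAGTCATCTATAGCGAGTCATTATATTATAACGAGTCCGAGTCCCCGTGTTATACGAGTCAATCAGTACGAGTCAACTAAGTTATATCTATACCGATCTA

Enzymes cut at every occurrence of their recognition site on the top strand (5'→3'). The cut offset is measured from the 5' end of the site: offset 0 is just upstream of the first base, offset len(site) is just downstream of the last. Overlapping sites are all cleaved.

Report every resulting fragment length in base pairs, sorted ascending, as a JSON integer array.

Scan for sites:
  VbrIV TCTATA/4: at [12, 21, 31, 62, 142, 152] ⇒ [0, 16, 25, 35, 66, 146]
  NpsI TTATA/2: at [7, 38, 76, 81, 105, 137] ⇒ [9, 40, 78, 83, 107, 139]
  XjeV CGAGTC/3: at [55, 69, 87, 93, 110, 124] ⇒ [58, 72, 90, 96, 113, 127]

Pooled cuts: [0, 9, 16, 25, 35, 40, 58, 66, 72, 78, 83, 90, 96, 107, 113, 127, 139, 146]

Fragment lengths:
  0→9: 9 bp
  9→16: 7 bp
  16→25: 9 bp
  25→35: 10 bp
  35→40: 5 bp
  40→58: 18 bp
  58→66: 8 bp
  66→72: 6 bp
  72→78: 6 bp
  78→83: 5 bp
  83→90: 7 bp
  90→96: 6 bp
  96→107: 11 bp
  107→113: 6 bp
  113→127: 14 bp
  127→139: 12 bp
  139→146: 7 bp
  146→0 (wrap): 156-146+0 = 10 bp

[5,5,6,6,6,6,7,7,7,8,9,9,10,10,11,12,14,18]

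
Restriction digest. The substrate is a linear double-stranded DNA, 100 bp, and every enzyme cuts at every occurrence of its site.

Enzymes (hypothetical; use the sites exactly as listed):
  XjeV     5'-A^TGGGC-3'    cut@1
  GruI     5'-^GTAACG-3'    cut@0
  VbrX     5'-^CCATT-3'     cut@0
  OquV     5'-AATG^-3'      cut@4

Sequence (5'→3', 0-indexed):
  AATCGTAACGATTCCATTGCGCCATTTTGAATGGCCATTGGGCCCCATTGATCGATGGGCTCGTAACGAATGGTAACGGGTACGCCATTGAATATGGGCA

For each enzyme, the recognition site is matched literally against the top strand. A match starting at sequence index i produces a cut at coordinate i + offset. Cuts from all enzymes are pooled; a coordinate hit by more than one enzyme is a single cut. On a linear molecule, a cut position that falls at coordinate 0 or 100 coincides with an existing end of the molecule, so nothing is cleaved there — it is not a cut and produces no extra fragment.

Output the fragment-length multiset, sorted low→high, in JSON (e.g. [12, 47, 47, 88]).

[1,4,6,7,8,9,10,10,10,11,12,12]

Per-enzyme occurrences:
  XjeV ATGGGC/1: at [54, 93] ⇒ [55, 94]
  GruI GTAACG/0: at [4, 62, 72] ⇒ [4, 62, 72]
  VbrX CCATT/0: at [13, 21, 34, 44, 84] ⇒ [13, 21, 34, 44, 84]
  OquV AATG/4: at [29, 68] ⇒ [33, 72]

All cut coordinates (distinct, sorted): [4, 13, 21, 33, 34, 44, 55, 62, 72, 84, 94]

Fragments:
  [0,4): 4 bp
  [4,13): 9 bp
  [13,21): 8 bp
  [21,33): 12 bp
  [33,34): 1 bp
  [34,44): 10 bp
  [44,55): 11 bp
  [55,62): 7 bp
  [62,72): 10 bp
  [72,84): 12 bp
  [84,94): 10 bp
  [94,100): 6 bp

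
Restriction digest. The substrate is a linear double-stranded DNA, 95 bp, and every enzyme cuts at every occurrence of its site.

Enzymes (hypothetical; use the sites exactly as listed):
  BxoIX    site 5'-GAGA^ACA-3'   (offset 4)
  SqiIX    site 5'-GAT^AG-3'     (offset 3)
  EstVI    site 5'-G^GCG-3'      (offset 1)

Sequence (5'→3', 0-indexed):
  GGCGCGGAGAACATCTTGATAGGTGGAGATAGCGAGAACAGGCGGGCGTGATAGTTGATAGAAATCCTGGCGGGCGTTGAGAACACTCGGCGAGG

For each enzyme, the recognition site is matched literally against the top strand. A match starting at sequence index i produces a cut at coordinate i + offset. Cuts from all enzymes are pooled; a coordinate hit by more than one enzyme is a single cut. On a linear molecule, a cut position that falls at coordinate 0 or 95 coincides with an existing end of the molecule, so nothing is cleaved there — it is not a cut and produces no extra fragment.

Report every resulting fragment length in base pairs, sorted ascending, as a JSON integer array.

Site scan:
  BxoIX GAGAACA/4: at [6, 33, 78] ⇒ [10, 37, 82]
  SqiIX GATAG/3: at [17, 27, 49, 56] ⇒ [20, 30, 52, 59]
  EstVI GGCG/1: at [0, 40, 44, 68, 72, 88] ⇒ [1, 41, 45, 69, 73, 89]

Pooled cuts: [1, 10, 20, 30, 37, 41, 45, 52, 59, 69, 73, 82, 89]

Fragment lengths:
  [0,1): 1 bp
  [1,10): 9 bp
  [10,20): 10 bp
  [20,30): 10 bp
  [30,37): 7 bp
  [37,41): 4 bp
  [41,45): 4 bp
  [45,52): 7 bp
  [52,59): 7 bp
  [59,69): 10 bp
  [69,73): 4 bp
  [73,82): 9 bp
  [82,89): 7 bp
  [89,95): 6 bp

[1,4,4,4,6,7,7,7,7,9,9,10,10,10]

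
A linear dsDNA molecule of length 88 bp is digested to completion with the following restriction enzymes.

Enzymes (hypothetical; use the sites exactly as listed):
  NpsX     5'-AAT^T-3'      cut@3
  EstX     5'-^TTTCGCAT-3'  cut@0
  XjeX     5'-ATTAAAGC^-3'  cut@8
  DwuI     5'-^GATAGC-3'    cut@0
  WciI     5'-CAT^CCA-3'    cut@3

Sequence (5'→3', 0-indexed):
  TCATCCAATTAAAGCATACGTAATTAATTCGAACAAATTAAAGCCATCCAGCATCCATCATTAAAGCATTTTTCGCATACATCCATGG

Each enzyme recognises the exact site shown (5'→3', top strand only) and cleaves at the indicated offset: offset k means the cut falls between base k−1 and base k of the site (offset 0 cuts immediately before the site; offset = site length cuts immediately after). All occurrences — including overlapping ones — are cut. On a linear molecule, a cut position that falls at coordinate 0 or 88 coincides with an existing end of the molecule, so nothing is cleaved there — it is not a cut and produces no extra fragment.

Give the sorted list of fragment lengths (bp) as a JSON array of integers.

[3,3,4,4,5,6,6,6,7,9,10,12,13]

Scan for sites:
  NpsX (AATT, off=3): starts [6, 21, 25, 35] → cuts [9, 24, 28, 38]
  EstX (TTTCGCAT, off=0): starts [70] → cuts [70]
  XjeX (ATTAAAGC, off=8): starts [7, 36, 59] → cuts [15, 44, 67]
  DwuI (GATAGC, off=0): no sites
  WciI (CATCCA, off=3): starts [1, 44, 51, 79] → cuts [4, 47, 54, 82]

All cut coordinates (distinct, sorted): [4, 9, 15, 24, 28, 38, 44, 47, 54, 67, 70, 82]

Fragment lengths:
  [0,4): 4 bp
  [4,9): 5 bp
  [9,15): 6 bp
  [15,24): 9 bp
  [24,28): 4 bp
  [28,38): 10 bp
  [38,44): 6 bp
  [44,47): 3 bp
  [47,54): 7 bp
  [54,67): 13 bp
  [67,70): 3 bp
  [70,82): 12 bp
  [82,88): 6 bp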